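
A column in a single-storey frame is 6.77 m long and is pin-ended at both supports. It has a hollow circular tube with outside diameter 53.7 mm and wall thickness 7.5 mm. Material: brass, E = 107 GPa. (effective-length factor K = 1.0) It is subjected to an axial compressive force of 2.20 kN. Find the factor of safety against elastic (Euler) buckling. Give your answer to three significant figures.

Inner diameter d_i = 53.7 − 2×7.5 = 38.70 mm
I = π(d_o⁴ − d_i⁴)/64 = π(53.7⁴ − 38.70⁴)/64 = 2.981×10^5 mm⁴
I = 2.981×10^5 mm⁴ = 2.981×10^-7 m⁴
Effective length L_e = K·L = 1 × 6.77 = 6.770 m
P_cr = π²EI / L_e² = π² × 107×10⁹ × 2.981×10^-7 / 6.770² = 6.868×10^3 N
Factor of safety n = P_cr / P = 6.8683 / 2.20 = 3.12

n ≈ 3.12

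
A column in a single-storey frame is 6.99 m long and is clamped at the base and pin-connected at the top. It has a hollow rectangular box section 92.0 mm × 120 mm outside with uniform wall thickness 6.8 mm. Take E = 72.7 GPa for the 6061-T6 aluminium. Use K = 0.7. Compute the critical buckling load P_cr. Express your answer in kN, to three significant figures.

Inner dimensions: h_i = 120 − 2×6.8 = 106.4 mm, b_i = 92.0 − 2×6.8 = 78.40 mm
Weak-axis I_min = (h_o·b_o³ − h_i·b_i³)/12 with b_o = 92.0, b_i = 78.40 mm (shorter outer/inner sides).
I_min = (120×92.0³ − 106.4×78.40³)/12 = 3.514×10^6 mm⁴
I = 3.514×10^6 mm⁴ = 3.514×10^-6 m⁴
Effective length L_e = K·L = 0.7 × 6.99 = 4.893 m
P_cr = π²EI / L_e² = π² × 72.7×10⁹ × 3.514×10^-6 / 4.893² = 1.053×10^5 N

P_cr ≈ 105 kN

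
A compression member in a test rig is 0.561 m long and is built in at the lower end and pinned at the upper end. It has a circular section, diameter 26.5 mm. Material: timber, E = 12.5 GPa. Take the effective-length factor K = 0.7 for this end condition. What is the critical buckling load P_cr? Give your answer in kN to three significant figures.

I = πd⁴/64 = π×26.5⁴/64 = 2.421×10^4 mm⁴
I = 2.421×10^4 mm⁴ = 2.421×10^-8 m⁴
Effective length L_e = K·L = 0.7 × 0.561 = 0.3927 m
P_cr = π²EI / L_e² = π² × 12.5×10⁹ × 2.421×10^-8 / 0.3927² = 1.937×10^4 N

P_cr ≈ 19.4 kN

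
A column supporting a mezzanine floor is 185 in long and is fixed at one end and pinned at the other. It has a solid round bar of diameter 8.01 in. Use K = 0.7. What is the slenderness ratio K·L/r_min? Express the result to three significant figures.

λ ≈ 64.7

For a solid circle r = d/4 = 8.01/4 = 2.002 in
L_e = K·L = 0.7 × 185 = 129.5 in
λ = L_e / r_min = 129.50 / 2.002 = 64.7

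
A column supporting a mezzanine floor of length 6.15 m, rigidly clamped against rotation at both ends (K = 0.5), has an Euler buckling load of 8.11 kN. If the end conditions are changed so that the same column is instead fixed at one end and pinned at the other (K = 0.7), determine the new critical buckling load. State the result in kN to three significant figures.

P_cr ≈ 4.14 kN

P_cr ∝ 1/K², so P_cr,new = P_cr,old × (K_old/K_new)² = 8.11 × (0.5/0.7)²
= 8.11 × 0.5102 = 4.14 kN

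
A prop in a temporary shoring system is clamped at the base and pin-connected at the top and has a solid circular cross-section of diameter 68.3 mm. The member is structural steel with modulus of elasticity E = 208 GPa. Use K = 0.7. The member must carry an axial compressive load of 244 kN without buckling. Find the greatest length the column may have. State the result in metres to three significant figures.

L_max ≈ 4.28 m

I = πd⁴/64 = π×68.3⁴/64 = 1.068×10^6 mm⁴
I = 1.068×10^-6 m⁴
At the buckling limit P_cr = P = 2.440×10^5 N
From P_cr = π²EI/(K·L)²:  L = (1/K)·√(π²EI/P_cr) = (1/0.7)·√(π²×2.08×10^11×1.068×10^-6/2.440×10^5)
L = 4.28 m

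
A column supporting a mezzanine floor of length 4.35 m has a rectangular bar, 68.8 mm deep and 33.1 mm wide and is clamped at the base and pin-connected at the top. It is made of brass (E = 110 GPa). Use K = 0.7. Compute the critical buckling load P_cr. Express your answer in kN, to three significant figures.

Buckling occurs about the weak axis: I_min = h·b³/12 with b = 33.1 mm (the shorter side).
I_min = 68.8×33.1³/12 = 2.079×10^5 mm⁴
I = 2.079×10^5 mm⁴ = 2.079×10^-7 m⁴
Effective length L_e = K·L = 0.7 × 4.35 = 3.045 m
P_cr = π²EI / L_e² = π² × 110×10⁹ × 2.079×10^-7 / 3.045² = 2.434×10^4 N

P_cr ≈ 24.3 kN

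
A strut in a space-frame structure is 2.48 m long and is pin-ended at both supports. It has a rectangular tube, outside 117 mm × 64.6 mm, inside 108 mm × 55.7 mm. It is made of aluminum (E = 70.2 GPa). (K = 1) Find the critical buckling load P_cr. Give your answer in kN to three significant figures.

P_cr ≈ 121 kN

Weak-axis I_min = (h_o·b_o³ − h_i·b_i³)/12 with b_o = 64.6, b_i = 55.70 mm (shorter outer/inner sides).
I_min = (117×64.6³ − 108.0×55.70³)/12 = 1.073×10^6 mm⁴
I = 1.073×10^6 mm⁴ = 1.073×10^-6 m⁴
Effective length L_e = K·L = 1 × 2.48 = 2.480 m
P_cr = π²EI / L_e² = π² × 70.2×10⁹ × 1.073×10^-6 / 2.480² = 1.209×10^5 N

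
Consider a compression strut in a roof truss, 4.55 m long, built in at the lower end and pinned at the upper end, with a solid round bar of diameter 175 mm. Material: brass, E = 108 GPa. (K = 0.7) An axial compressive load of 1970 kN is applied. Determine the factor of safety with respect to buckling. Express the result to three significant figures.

n ≈ 2.46

I = πd⁴/64 = π×175⁴/64 = 4.604×10^7 mm⁴
I = 4.604×10^7 mm⁴ = 4.604×10^-5 m⁴
Effective length L_e = K·L = 0.7 × 4.55 = 3.185 m
P_cr = π²EI / L_e² = π² × 108×10⁹ × 4.604×10^-5 / 3.185² = 4.838×10^6 N
Factor of safety n = P_cr / P = 4837.6 / 1970 = 2.46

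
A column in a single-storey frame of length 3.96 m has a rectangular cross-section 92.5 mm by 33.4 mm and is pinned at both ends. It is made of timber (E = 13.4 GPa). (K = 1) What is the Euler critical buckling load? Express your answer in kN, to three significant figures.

Buckling occurs about the weak axis: I_min = h·b³/12 with b = 33.4 mm (the shorter side).
I_min = 92.5×33.4³/12 = 2.872×10^5 mm⁴
I = 2.872×10^5 mm⁴ = 2.872×10^-7 m⁴
Effective length L_e = K·L = 1 × 3.96 = 3.960 m
P_cr = π²EI / L_e² = π² × 13.4×10⁹ × 2.872×10^-7 / 3.960² = 2.422×10^3 N

P_cr ≈ 2.42 kN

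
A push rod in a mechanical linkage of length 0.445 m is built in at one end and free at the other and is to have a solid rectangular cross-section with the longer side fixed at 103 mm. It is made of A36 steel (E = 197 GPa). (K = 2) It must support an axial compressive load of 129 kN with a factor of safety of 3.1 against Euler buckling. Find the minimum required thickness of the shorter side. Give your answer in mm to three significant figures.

Required P_cr = n·P = 3.1 × 129 = 399.9 kN
L_e = K·L = 2 × 0.445 = 0.8900 m
Required I = P_cr·L_e²/(π²E) = 3.999×10^5 × 0.8900² / (π² × 1.97×10^11) = 1.629×10^-7 m⁴
I_req = 1.629×10^5 mm⁴
Rectangle, weak axis: I_min = h·b³/12 with h = 103 mm fixed  ⇒  b = (12I/h)^(1/3) = 26.7 mm

b ≈ 26.7 mm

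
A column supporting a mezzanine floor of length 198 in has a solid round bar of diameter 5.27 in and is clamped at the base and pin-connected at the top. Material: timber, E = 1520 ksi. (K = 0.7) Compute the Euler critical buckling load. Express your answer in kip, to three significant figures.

P_cr ≈ 29.6 kip

I = πd⁴/64 = π×5.27⁴/64 = 37.86 in⁴
Effective length L_e = K·L = 0.7 × 198 = 138.6 in
P_cr = π²EI / L_e² = π² × 1520×10³ × 37.86 / 138.6² = 2.957×10^4 lb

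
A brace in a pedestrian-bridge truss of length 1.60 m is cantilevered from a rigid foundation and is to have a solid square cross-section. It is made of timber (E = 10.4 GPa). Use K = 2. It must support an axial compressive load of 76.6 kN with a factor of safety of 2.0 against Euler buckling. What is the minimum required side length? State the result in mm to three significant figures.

Required P_cr = n·P = 2.0 × 76.6 = 153.2 kN
L_e = K·L = 2 × 1.60 = 3.200 m
Required I = P_cr·L_e²/(π²E) = 1.532×10^5 × 3.200² / (π² × 1.04×10^10) = 1.528×10^-5 m⁴
I_req = 1.528×10^7 mm⁴
Solid square: I = a⁴/12  ⇒  a = (12I)^(1/4) = (12×1.528×10^7)^(1/4) = 116 mm

a ≈ 116 mm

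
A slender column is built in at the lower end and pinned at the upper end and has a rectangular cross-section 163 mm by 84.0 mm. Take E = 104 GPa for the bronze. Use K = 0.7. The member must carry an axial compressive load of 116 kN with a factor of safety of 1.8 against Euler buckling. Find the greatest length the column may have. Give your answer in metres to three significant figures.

L_max ≈ 8.99 m

Buckling occurs about the weak axis: I_min = h·b³/12 with b = 84.0 mm (the shorter side).
I_min = 163×84.0³/12 = 8.051×10^6 mm⁴
I = 8.051×10^-6 m⁴
Required critical load P_cr = n·P = 1.8 × 116 = 208.8 kN = 2.088×10^5 N
From P_cr = π²EI/(K·L)²:  L = (1/K)·√(π²EI/P_cr) = (1/0.7)·√(π²×1.04×10^11×8.051×10^-6/2.088×10^5)
L = 8.99 m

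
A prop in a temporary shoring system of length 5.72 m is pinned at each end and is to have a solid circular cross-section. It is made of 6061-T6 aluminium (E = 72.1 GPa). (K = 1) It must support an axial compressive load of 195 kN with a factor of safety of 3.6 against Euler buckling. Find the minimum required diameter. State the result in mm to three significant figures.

d ≈ 160 mm

Required P_cr = n·P = 3.6 × 195 = 702.0 kN
L_e = K·L = 1 × 5.72 = 5.720 m
Required I = P_cr·L_e²/(π²E) = 7.020×10^5 × 5.720² / (π² × 7.21×10^10) = 3.228×10^-5 m⁴
I_req = 3.228×10^7 mm⁴
Solid circle: I = πd⁴/64  ⇒  d = (64I/π)^(1/4) = (64×3.228×10^7/π)^(1/4) = 160 mm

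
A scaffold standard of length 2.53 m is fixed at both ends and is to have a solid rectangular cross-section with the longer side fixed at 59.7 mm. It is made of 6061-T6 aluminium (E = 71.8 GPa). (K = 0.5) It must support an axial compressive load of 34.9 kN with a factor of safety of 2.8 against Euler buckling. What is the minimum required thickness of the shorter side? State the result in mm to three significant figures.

b ≈ 35.4 mm

Required P_cr = n·P = 2.8 × 34.9 = 97.72 kN
L_e = K·L = 0.5 × 2.53 = 1.265 m
Required I = P_cr·L_e²/(π²E) = 9.772×10^4 × 1.265² / (π² × 7.18×10^10) = 2.207×10^-7 m⁴
I_req = 2.207×10^5 mm⁴
Rectangle, weak axis: I_min = h·b³/12 with h = 59.7 mm fixed  ⇒  b = (12I/h)^(1/3) = 35.4 mm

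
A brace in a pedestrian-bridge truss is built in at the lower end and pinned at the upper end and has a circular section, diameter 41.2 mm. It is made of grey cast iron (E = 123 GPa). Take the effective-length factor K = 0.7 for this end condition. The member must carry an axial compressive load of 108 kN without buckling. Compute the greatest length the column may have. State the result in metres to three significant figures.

L_max ≈ 1.80 m

I = πd⁴/64 = π×41.2⁴/64 = 1.414×10^5 mm⁴
I = 1.414×10^-7 m⁴
At the buckling limit P_cr = P = 1.080×10^5 N
From P_cr = π²EI/(K·L)²:  L = (1/K)·√(π²EI/P_cr) = (1/0.7)·√(π²×1.23×10^11×1.414×10^-7/1.080×10^5)
L = 1.80 m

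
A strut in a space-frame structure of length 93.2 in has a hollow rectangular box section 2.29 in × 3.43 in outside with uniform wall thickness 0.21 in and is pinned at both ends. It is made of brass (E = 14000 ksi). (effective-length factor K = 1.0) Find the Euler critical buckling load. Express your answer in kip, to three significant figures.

P_cr ≈ 28.5 kip

Inner dimensions: h_i = 3.43 − 2×0.21 = 3.010 in, b_i = 2.29 − 2×0.21 = 1.870 in
Weak-axis I_min = (h_o·b_o³ − h_i·b_i³)/12 with b_o = 2.29, b_i = 1.870 in (shorter outer/inner sides).
I_min = (3.43×2.29³ − 3.010×1.870³)/12 = 1.792 in⁴
Effective length L_e = K·L = 1 × 93.2 = 93.20 in
P_cr = π²EI / L_e² = π² × 14000×10³ × 1.792 / 93.20² = 2.851×10^4 lb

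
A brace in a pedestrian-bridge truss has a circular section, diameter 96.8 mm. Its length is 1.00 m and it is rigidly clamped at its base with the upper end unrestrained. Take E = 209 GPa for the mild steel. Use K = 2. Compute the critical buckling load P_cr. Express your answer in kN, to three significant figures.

P_cr ≈ 2220 kN

I = πd⁴/64 = π×96.8⁴/64 = 4.310×10^6 mm⁴
I = 4.310×10^6 mm⁴ = 4.310×10^-6 m⁴
Effective length L_e = K·L = 2 × 1.00 = 2.000 m
P_cr = π²EI / L_e² = π² × 209×10⁹ × 4.310×10^-6 / 2.000² = 2.223×10^6 N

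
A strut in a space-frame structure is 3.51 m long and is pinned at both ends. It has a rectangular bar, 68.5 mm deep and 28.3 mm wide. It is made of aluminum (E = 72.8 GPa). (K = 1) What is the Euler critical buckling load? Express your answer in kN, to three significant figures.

Buckling occurs about the weak axis: I_min = h·b³/12 with b = 28.3 mm (the shorter side).
I_min = 68.5×28.3³/12 = 1.294×10^5 mm⁴
I = 1.294×10^5 mm⁴ = 1.294×10^-7 m⁴
Effective length L_e = K·L = 1 × 3.51 = 3.510 m
P_cr = π²EI / L_e² = π² × 72.8×10⁹ × 1.294×10^-7 / 3.510² = 7.545×10^3 N

P_cr ≈ 7.55 kN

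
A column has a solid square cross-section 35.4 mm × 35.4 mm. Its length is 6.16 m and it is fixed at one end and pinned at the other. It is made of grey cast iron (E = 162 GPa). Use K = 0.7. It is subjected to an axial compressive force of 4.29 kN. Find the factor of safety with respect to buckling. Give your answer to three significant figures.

I = a⁴/12 = 35.4⁴/12 = 1.309×10^5 mm⁴
I = 1.309×10^5 mm⁴ = 1.309×10^-7 m⁴
Effective length L_e = K·L = 0.7 × 6.16 = 4.312 m
P_cr = π²EI / L_e² = π² × 162×10⁹ × 1.309×10^-7 / 4.312² = 1.125×10^4 N
Factor of safety n = P_cr / P = 11.254 / 4.29 = 2.62

n ≈ 2.62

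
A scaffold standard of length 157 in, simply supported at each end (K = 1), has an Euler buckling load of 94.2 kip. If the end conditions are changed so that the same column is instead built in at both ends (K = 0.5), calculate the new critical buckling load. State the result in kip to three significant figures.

P_cr ∝ 1/K², so P_cr,new = P_cr,old × (K_old/K_new)² = 94.2 × (1/0.5)²
= 94.2 × 4.000 = 377 kip

P_cr ≈ 377 kip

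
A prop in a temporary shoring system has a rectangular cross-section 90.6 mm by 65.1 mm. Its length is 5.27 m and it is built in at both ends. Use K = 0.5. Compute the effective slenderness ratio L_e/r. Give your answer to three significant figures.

λ ≈ 140

For a rectangle r_min = b/√12 = 65.1/√12 = 18.79 mm
L_e = K·L = 0.5 × 5.27 m = 2.635 m = 2635.0 mm
λ = L_e / r_min = 2635.0 / 18.79 = 140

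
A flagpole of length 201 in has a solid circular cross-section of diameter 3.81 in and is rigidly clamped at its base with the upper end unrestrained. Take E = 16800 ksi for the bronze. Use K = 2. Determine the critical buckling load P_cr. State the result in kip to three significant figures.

P_cr ≈ 10.6 kip

I = πd⁴/64 = π×3.81⁴/64 = 10.34 in⁴
Effective length L_e = K·L = 2 × 201 = 402.0 in
P_cr = π²EI / L_e² = π² × 16800×10³ × 10.34 / 402.0² = 1.061×10^4 lb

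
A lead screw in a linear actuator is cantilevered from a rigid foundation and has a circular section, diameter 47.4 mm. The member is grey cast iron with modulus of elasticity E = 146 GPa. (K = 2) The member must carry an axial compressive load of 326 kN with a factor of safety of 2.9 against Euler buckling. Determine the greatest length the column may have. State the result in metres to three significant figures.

I = πd⁴/64 = π×47.4⁴/64 = 2.478×10^5 mm⁴
I = 2.478×10^-7 m⁴
Required critical load P_cr = n·P = 2.9 × 326 = 945.4 kN = 9.454×10^5 N
From P_cr = π²EI/(K·L)²:  L = (1/K)·√(π²EI/P_cr) = (1/2)·√(π²×1.46×10^11×2.478×10^-7/9.454×10^5)
L = 0.307 m

L_max ≈ 0.307 m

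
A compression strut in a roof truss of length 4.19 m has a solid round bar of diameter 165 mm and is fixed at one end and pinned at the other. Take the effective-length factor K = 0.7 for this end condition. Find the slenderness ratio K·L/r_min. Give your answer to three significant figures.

For a solid circle r = d/4 = 165/4 = 41.25 mm
L_e = K·L = 0.7 × 4.19 m = 2.933 m = 2933.0 mm
λ = L_e / r_min = 2933.0 / 41.25 = 71.1

λ ≈ 71.1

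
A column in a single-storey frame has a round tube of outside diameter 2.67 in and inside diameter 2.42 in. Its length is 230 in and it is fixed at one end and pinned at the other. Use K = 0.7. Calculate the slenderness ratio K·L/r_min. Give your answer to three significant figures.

λ ≈ 179

d_o = 2.67 in, d_i = 2.42 in
I = π(d_o⁴ − d_i⁴)/64 = π(2.67⁴ − 2.420⁴)/64 = 0.8111 in⁴
A = 0.9994 in²;  r_min = √(I/A) = √(0.8111/0.9994) = 0.9009 in
L_e = K·L = 0.7 × 230 = 161.0 in
λ = L_e / r_min = 161.00 / 0.9009 = 179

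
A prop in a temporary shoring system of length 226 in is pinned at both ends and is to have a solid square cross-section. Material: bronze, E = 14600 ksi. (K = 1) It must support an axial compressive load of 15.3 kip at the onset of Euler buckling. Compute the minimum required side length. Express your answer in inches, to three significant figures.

L_e = K·L = 1 × 226 = 226.0 in
Required I = P_cr·L_e²/(π²E) = 1.530×10^4 × 226.0² / (π² × 1.46×10^7) = 5.423 in⁴
Solid square: I = a⁴/12  ⇒  a = (12I)^(1/4) = (12×5.423)^(1/4) = 2.84 in

a ≈ 2.84 in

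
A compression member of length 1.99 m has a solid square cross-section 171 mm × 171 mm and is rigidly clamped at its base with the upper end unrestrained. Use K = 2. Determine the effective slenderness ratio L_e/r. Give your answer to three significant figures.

λ ≈ 80.6

For a square r = a/√12 = 171/√12 = 49.36 mm
L_e = K·L = 2 × 1.99 m = 3.980 m = 3980.0 mm
λ = L_e / r_min = 3980.0 / 49.36 = 80.6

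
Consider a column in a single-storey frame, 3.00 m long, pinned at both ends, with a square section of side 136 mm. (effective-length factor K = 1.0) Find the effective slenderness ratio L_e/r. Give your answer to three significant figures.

λ ≈ 76.4

I = a⁴/12 = 136⁴/12 = 2.851×10^7 mm⁴
A = 1.850×10^4 mm²;  r_min = √(I/A) = √(2.851×10^7/1.850×10^4) = 39.26 mm
L_e = K·L = 1 × 3.00 m = 3.000 m = 3000.0 mm
λ = L_e / r_min = 3000.0 / 39.26 = 76.4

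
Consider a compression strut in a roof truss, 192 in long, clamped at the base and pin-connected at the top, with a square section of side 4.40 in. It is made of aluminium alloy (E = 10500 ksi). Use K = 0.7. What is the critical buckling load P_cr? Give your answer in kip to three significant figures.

P_cr ≈ 179 kip

I = a⁴/12 = 4.40⁴/12 = 31.23 in⁴
Effective length L_e = K·L = 0.7 × 192 = 134.4 in
P_cr = π²EI / L_e² = π² × 10500×10³ × 31.23 / 134.4² = 1.792×10^5 lb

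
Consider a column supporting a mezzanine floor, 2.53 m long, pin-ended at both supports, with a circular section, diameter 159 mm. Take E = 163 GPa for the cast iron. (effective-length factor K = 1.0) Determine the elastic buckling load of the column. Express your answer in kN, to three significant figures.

I = πd⁴/64 = π×159⁴/64 = 3.137×10^7 mm⁴
I = 3.137×10^7 mm⁴ = 3.137×10^-5 m⁴
Effective length L_e = K·L = 1 × 2.53 = 2.530 m
P_cr = π²EI / L_e² = π² × 163×10⁹ × 3.137×10^-5 / 2.530² = 7.885×10^6 N

P_cr ≈ 7890 kN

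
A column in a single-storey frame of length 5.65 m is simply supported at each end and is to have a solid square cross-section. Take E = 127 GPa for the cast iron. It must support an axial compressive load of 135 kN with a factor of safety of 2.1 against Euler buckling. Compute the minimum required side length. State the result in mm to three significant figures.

a ≈ 96.5 mm

Required P_cr = n·P = 2.1 × 135 = 283.5 kN
L_e = K·L = 1 × 5.65 = 5.650 m
Required I = P_cr·L_e²/(π²E) = 2.835×10^5 × 5.650² / (π² × 1.27×10^11) = 7.220×10^-6 m⁴
I_req = 7.220×10^6 mm⁴
Solid square: I = a⁴/12  ⇒  a = (12I)^(1/4) = (12×7.220×10^6)^(1/4) = 96.5 mm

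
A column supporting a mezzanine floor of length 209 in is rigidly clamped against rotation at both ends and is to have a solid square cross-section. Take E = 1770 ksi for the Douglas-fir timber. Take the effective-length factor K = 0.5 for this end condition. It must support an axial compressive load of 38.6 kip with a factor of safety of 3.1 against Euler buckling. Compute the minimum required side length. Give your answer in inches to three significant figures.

a ≈ 5.47 in

Required P_cr = n·P = 3.1 × 38.6 = 119.7 kip
L_e = K·L = 0.5 × 209 = 104.5 in
Required I = P_cr·L_e²/(π²E) = 1.197×10^5 × 104.5² / (π² × 1.77×10^6) = 74.80 in⁴
Solid square: I = a⁴/12  ⇒  a = (12I)^(1/4) = (12×74.80)^(1/4) = 5.47 in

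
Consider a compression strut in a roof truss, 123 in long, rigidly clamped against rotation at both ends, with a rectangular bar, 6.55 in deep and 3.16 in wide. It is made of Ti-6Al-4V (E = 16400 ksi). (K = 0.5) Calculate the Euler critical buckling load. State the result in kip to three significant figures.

P_cr ≈ 737 kip

Buckling occurs about the weak axis: I_min = h·b³/12 with b = 3.16 in (the shorter side).
I_min = 6.55×3.16³/12 = 17.22 in⁴
Effective length L_e = K·L = 0.5 × 123 = 61.50 in
P_cr = π²EI / L_e² = π² × 16400×10³ × 17.22 / 61.50² = 7.371×10^5 lb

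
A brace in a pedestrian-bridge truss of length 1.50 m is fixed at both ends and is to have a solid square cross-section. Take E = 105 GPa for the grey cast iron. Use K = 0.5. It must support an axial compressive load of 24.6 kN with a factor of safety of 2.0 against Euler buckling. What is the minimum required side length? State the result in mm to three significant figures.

a ≈ 23.8 mm

Required P_cr = n·P = 2.0 × 24.6 = 49.20 kN
L_e = K·L = 0.5 × 1.50 = 0.7500 m
Required I = P_cr·L_e²/(π²E) = 4.920×10^4 × 0.7500² / (π² × 1.05×10^11) = 2.671×10^-8 m⁴
I_req = 2.671×10^4 mm⁴
Solid square: I = a⁴/12  ⇒  a = (12I)^(1/4) = (12×2.671×10^4)^(1/4) = 23.8 mm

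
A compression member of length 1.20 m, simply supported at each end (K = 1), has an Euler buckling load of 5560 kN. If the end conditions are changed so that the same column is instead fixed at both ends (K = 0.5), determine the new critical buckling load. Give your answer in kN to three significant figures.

P_cr ≈ 22200 kN

P_cr ∝ 1/K², so P_cr,new = P_cr,old × (K_old/K_new)² = 5560 × (1/0.5)²
= 5560 × 4.000 = 22200 kN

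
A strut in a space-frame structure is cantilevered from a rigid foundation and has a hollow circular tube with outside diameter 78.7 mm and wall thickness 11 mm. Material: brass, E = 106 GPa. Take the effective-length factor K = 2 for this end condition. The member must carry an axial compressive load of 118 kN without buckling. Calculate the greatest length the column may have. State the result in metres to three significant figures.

L_max ≈ 1.75 m

Inner diameter d_i = 78.7 − 2×11 = 56.70 mm
I = π(d_o⁴ − d_i⁴)/64 = π(78.7⁴ − 56.70⁴)/64 = 1.376×10^6 mm⁴
I = 1.376×10^-6 m⁴
At the buckling limit P_cr = P = 1.180×10^5 N
From P_cr = π²EI/(K·L)²:  L = (1/K)·√(π²EI/P_cr) = (1/2)·√(π²×1.06×10^11×1.376×10^-6/1.180×10^5)
L = 1.75 m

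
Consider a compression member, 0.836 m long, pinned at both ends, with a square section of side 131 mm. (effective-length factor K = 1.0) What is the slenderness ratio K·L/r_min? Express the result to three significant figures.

For a square r = a/√12 = 131/√12 = 37.82 mm
L_e = K·L = 1 × 0.836 m = 0.8360 m = 836.00 mm
λ = L_e / r_min = 836.00 / 37.82 = 22.1

λ ≈ 22.1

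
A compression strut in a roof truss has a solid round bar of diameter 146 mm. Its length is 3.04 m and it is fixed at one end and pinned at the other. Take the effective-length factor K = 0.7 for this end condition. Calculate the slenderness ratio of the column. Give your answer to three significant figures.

λ ≈ 58.3

I = πd⁴/64 = π×146⁴/64 = 2.230×10^7 mm⁴
A = 1.674×10^4 mm²;  r_min = √(I/A) = √(2.230×10^7/1.674×10^4) = 36.50 mm
L_e = K·L = 0.7 × 3.04 m = 2.128 m = 2128.0 mm
λ = L_e / r_min = 2128.0 / 36.50 = 58.3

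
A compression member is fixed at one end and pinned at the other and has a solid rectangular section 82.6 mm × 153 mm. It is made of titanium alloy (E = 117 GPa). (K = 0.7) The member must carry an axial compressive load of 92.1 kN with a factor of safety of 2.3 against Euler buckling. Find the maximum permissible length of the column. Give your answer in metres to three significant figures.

L_max ≈ 8.94 m

Buckling occurs about the weak axis: I_min = h·b³/12 with b = 82.6 mm (the shorter side).
I_min = 153×82.6³/12 = 7.185×10^6 mm⁴
I = 7.185×10^-6 m⁴
Required critical load P_cr = n·P = 2.3 × 92.1 = 211.8 kN = 2.118×10^5 N
From P_cr = π²EI/(K·L)²:  L = (1/K)·√(π²EI/P_cr) = (1/0.7)·√(π²×1.17×10^11×7.185×10^-6/2.118×10^5)
L = 8.94 m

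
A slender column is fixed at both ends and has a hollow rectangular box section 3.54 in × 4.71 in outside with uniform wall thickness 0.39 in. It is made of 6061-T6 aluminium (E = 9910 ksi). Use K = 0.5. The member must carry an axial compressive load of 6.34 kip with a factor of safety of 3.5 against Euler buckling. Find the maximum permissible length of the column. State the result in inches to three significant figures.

Inner dimensions: h_i = 4.71 − 2×0.39 = 3.930 in, b_i = 3.54 − 2×0.39 = 2.760 in
Weak-axis I_min = (h_o·b_o³ − h_i·b_i³)/12 with b_o = 3.54, b_i = 2.760 in (shorter outer/inner sides).
I_min = (4.71×3.54³ − 3.930×2.760³)/12 = 10.53 in⁴
Required critical load P_cr = n·P = 3.5 × 6.34 = 22.19 kip = 2.219×10^4 lb
From P_cr = π²EI/(K·L)²:  L = (1/K)·√(π²EI/P_cr) = (1/0.5)·√(π²×9.91×10^6×10.53/2.219×10^4)
L = 431 in

L_max ≈ 431 in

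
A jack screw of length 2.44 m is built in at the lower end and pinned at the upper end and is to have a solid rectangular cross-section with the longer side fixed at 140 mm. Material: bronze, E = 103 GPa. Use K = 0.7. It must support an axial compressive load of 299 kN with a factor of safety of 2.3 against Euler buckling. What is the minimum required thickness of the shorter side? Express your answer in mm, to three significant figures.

b ≈ 55.3 mm

Required P_cr = n·P = 2.3 × 299 = 687.7 kN
L_e = K·L = 0.7 × 2.44 = 1.708 m
Required I = P_cr·L_e²/(π²E) = 6.877×10^5 × 1.708² / (π² × 1.03×10^11) = 1.974×10^-6 m⁴
I_req = 1.974×10^6 mm⁴
Rectangle, weak axis: I_min = h·b³/12 with h = 140 mm fixed  ⇒  b = (12I/h)^(1/3) = 55.3 mm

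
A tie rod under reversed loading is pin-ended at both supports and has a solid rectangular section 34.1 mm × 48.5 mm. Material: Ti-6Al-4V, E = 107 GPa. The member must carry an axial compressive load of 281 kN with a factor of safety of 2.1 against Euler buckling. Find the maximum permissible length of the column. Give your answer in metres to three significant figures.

L_max ≈ 0.536 m

Buckling occurs about the weak axis: I_min = h·b³/12 with b = 34.1 mm (the shorter side).
I_min = 48.5×34.1³/12 = 1.603×10^5 mm⁴
I = 1.603×10^-7 m⁴
Required critical load P_cr = n·P = 2.1 × 281 = 590.1 kN = 5.901×10^5 N
From P_cr = π²EI/(K·L)²:  L = (1/K)·√(π²EI/P_cr) = (1/1)·√(π²×1.07×10^11×1.603×10^-7/5.901×10^5)
L = 0.536 m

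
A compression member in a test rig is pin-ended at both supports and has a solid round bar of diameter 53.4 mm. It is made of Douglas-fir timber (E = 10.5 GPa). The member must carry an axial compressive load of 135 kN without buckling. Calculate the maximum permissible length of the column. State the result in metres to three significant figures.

L_max ≈ 0.554 m

I = πd⁴/64 = π×53.4⁴/64 = 3.991×10^5 mm⁴
I = 3.991×10^-7 m⁴
At the buckling limit P_cr = P = 1.350×10^5 N
From P_cr = π²EI/(K·L)²:  L = (1/K)·√(π²EI/P_cr) = (1/1)·√(π²×1.05×10^10×3.991×10^-7/1.350×10^5)
L = 0.554 m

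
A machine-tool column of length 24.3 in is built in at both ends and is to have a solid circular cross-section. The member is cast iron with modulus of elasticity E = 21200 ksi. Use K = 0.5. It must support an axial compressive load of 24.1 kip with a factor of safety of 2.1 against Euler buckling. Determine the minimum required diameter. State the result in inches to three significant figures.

d ≈ 0.924 in

Required P_cr = n·P = 2.1 × 24.1 = 50.61 kip
L_e = K·L = 0.5 × 24.3 = 12.15 in
Required I = P_cr·L_e²/(π²E) = 5.061×10^4 × 12.15² / (π² × 2.12×10^7) = 3.571×10^-2 in⁴
Solid circle: I = πd⁴/64  ⇒  d = (64I/π)^(1/4) = (64×3.571×10^-2/π)^(1/4) = 0.924 in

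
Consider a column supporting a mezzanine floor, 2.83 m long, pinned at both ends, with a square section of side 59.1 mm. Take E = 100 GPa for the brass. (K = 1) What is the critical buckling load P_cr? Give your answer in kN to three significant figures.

I = a⁴/12 = 59.1⁴/12 = 1.017×10^6 mm⁴
I = 1.017×10^6 mm⁴ = 1.017×10^-6 m⁴
Effective length L_e = K·L = 1 × 2.83 = 2.830 m
P_cr = π²EI / L_e² = π² × 100×10⁹ × 1.017×10^-6 / 2.830² = 1.253×10^5 N

P_cr ≈ 125 kN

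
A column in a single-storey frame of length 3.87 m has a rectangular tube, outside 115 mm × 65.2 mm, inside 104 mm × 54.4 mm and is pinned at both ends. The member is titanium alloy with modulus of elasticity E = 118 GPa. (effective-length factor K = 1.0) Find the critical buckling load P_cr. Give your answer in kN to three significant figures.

P_cr ≈ 98.1 kN

Weak-axis I_min = (h_o·b_o³ − h_i·b_i³)/12 with b_o = 65.2, b_i = 54.40 mm (shorter outer/inner sides).
I_min = (115×65.2³ − 104.0×54.40³)/12 = 1.261×10^6 mm⁴
I = 1.261×10^6 mm⁴ = 1.261×10^-6 m⁴
Effective length L_e = K·L = 1 × 3.87 = 3.870 m
P_cr = π²EI / L_e² = π² × 118×10⁹ × 1.261×10^-6 / 3.870² = 9.805×10^4 N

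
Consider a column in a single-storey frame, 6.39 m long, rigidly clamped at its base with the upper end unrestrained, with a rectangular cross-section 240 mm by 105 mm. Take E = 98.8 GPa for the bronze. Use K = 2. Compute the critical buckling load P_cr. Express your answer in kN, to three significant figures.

Buckling occurs about the weak axis: I_min = h·b³/12 with b = 105 mm (the shorter side).
I_min = 240×105³/12 = 2.315×10^7 mm⁴
I = 2.315×10^7 mm⁴ = 2.315×10^-5 m⁴
Effective length L_e = K·L = 2 × 6.39 = 12.78 m
P_cr = π²EI / L_e² = π² × 98.8×10⁹ × 2.315×10^-5 / 12.78² = 1.382×10^5 N

P_cr ≈ 138 kN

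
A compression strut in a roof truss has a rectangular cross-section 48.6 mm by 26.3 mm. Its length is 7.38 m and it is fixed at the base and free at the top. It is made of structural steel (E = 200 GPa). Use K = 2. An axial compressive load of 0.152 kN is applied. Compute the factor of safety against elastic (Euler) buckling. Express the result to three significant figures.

Buckling occurs about the weak axis: I_min = h·b³/12 with b = 26.3 mm (the shorter side).
I_min = 48.6×26.3³/12 = 7.368×10^4 mm⁴
I = 7.368×10^4 mm⁴ = 7.368×10^-8 m⁴
Effective length L_e = K·L = 2 × 7.38 = 14.76 m
P_cr = π²EI / L_e² = π² × 200×10⁹ × 7.368×10^-8 / 14.76² = 667.5 N
Factor of safety n = P_cr / P = 0.66754 / 0.152 = 4.39

n ≈ 4.39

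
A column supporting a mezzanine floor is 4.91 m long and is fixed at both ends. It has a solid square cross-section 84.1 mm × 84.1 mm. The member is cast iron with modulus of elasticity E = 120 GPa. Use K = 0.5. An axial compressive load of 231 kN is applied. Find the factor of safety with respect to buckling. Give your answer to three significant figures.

I = a⁴/12 = 84.1⁴/12 = 4.169×10^6 mm⁴
I = 4.169×10^6 mm⁴ = 4.169×10^-6 m⁴
Effective length L_e = K·L = 0.5 × 4.91 = 2.455 m
P_cr = π²EI / L_e² = π² × 120×10⁹ × 4.169×10^-6 / 2.455² = 8.192×10^5 N
Factor of safety n = P_cr / P = 819.18 / 231 = 3.55

n ≈ 3.55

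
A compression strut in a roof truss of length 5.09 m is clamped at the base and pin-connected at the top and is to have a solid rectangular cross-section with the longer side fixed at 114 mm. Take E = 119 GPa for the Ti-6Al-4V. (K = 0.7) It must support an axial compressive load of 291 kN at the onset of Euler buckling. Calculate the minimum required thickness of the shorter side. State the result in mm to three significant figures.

b ≈ 69.2 mm

L_e = K·L = 0.7 × 5.09 = 3.563 m
Required I = P_cr·L_e²/(π²E) = 2.910×10^5 × 3.563² / (π² × 1.19×10^11) = 3.145×10^-6 m⁴
I_req = 3.145×10^6 mm⁴
Rectangle, weak axis: I_min = h·b³/12 with h = 114 mm fixed  ⇒  b = (12I/h)^(1/3) = 69.2 mm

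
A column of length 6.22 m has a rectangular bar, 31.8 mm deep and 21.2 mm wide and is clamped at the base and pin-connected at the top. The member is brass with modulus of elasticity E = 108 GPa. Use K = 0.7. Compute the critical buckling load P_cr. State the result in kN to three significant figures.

Buckling occurs about the weak axis: I_min = h·b³/12 with b = 21.2 mm (the shorter side).
I_min = 31.8×21.2³/12 = 2.525×10^4 mm⁴
I = 2.525×10^4 mm⁴ = 2.525×10^-8 m⁴
Effective length L_e = K·L = 0.7 × 6.22 = 4.354 m
P_cr = π²EI / L_e² = π² × 108×10⁹ × 2.525×10^-8 / 4.354² = 1.420×10^3 N

P_cr ≈ 1.42 kN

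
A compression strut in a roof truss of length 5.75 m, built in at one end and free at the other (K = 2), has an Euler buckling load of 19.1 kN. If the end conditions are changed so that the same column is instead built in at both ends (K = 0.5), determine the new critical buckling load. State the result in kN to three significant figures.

P_cr ≈ 306 kN

P_cr ∝ 1/K², so P_cr,new = P_cr,old × (K_old/K_new)² = 19.1 × (2/0.5)²
= 19.1 × 16.00 = 306 kN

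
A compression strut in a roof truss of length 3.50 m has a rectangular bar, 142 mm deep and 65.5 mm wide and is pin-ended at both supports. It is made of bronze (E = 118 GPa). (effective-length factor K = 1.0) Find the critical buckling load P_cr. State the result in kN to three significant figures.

P_cr ≈ 316 kN

Buckling occurs about the weak axis: I_min = h·b³/12 with b = 65.5 mm (the shorter side).
I_min = 142×65.5³/12 = 3.325×10^6 mm⁴
I = 3.325×10^6 mm⁴ = 3.325×10^-6 m⁴
Effective length L_e = K·L = 1 × 3.50 = 3.500 m
P_cr = π²EI / L_e² = π² × 118×10⁹ × 3.325×10^-6 / 3.500² = 3.161×10^5 N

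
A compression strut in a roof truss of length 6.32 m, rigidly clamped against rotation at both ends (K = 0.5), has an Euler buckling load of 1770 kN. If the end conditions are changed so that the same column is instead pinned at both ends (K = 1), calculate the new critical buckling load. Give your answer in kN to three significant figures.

P_cr ∝ 1/K², so P_cr,new = P_cr,old × (K_old/K_new)² = 1770 × (0.5/1)²
= 1770 × 0.2500 = 442 kN

P_cr ≈ 442 kN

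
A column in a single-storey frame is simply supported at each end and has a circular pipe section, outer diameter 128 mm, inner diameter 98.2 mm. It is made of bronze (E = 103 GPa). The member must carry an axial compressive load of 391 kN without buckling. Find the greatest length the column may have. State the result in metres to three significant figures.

d_o = 128 mm, d_i = 98.2 mm
I = π(d_o⁴ − d_i⁴)/64 = π(128⁴ − 98.20⁴)/64 = 8.612×10^6 mm⁴
I = 8.612×10^-6 m⁴
At the buckling limit P_cr = P = 3.910×10^5 N
From P_cr = π²EI/(K·L)²:  L = (1/K)·√(π²EI/P_cr) = (1/1)·√(π²×1.03×10^11×8.612×10^-6/3.910×10^5)
L = 4.73 m

L_max ≈ 4.73 m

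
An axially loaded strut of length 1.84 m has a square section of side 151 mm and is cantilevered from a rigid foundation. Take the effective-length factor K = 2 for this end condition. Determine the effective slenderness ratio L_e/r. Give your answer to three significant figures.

λ ≈ 84.4

For a square r = a/√12 = 151/√12 = 43.59 mm
L_e = K·L = 2 × 1.84 m = 3.680 m = 3680.0 mm
λ = L_e / r_min = 3680.0 / 43.59 = 84.4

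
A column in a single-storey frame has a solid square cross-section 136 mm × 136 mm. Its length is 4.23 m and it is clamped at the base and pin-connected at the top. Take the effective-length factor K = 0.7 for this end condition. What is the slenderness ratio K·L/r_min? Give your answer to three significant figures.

I = a⁴/12 = 136⁴/12 = 2.851×10^7 mm⁴
A = 1.850×10^4 mm²;  r_min = √(I/A) = √(2.851×10^7/1.850×10^4) = 39.26 mm
L_e = K·L = 0.7 × 4.23 m = 2.961 m = 2961.0 mm
λ = L_e / r_min = 2961.0 / 39.26 = 75.4

λ ≈ 75.4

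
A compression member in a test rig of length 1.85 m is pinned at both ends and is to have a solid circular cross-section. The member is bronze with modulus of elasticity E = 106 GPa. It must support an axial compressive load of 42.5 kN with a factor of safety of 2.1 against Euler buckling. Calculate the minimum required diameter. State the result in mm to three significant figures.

d ≈ 49.4 mm

Required P_cr = n·P = 2.1 × 42.5 = 89.25 kN
L_e = K·L = 1 × 1.85 = 1.850 m
Required I = P_cr·L_e²/(π²E) = 8.925×10^4 × 1.850² / (π² × 1.06×10^11) = 2.920×10^-7 m⁴
I_req = 2.920×10^5 mm⁴
Solid circle: I = πd⁴/64  ⇒  d = (64I/π)^(1/4) = (64×2.920×10^5/π)^(1/4) = 49.4 mm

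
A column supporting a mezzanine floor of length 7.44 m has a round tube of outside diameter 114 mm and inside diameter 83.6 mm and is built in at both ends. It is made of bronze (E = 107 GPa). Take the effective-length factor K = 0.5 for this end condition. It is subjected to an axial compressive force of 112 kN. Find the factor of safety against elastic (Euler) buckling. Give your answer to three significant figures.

n ≈ 4.02

d_o = 114 mm, d_i = 83.6 mm
I = π(d_o⁴ − d_i⁴)/64 = π(114⁴ − 83.60⁴)/64 = 5.893×10^6 mm⁴
I = 5.893×10^6 mm⁴ = 5.893×10^-6 m⁴
Effective length L_e = K·L = 0.5 × 7.44 = 3.720 m
P_cr = π²EI / L_e² = π² × 107×10⁹ × 5.893×10^-6 / 3.720² = 4.497×10^5 N
Factor of safety n = P_cr / P = 449.71 / 112 = 4.02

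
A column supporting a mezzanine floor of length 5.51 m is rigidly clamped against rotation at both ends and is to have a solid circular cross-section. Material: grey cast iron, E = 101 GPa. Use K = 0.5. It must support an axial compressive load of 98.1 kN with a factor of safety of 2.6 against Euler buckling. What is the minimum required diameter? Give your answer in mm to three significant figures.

Required P_cr = n·P = 2.6 × 98.1 = 255.1 kN
L_e = K·L = 0.5 × 5.51 = 2.755 m
Required I = P_cr·L_e²/(π²E) = 2.551×10^5 × 2.755² / (π² × 1.01×10^11) = 1.942×10^-6 m⁴
I_req = 1.942×10^6 mm⁴
Solid circle: I = πd⁴/64  ⇒  d = (64I/π)^(1/4) = (64×1.942×10^6/π)^(1/4) = 79.3 mm

d ≈ 79.3 mm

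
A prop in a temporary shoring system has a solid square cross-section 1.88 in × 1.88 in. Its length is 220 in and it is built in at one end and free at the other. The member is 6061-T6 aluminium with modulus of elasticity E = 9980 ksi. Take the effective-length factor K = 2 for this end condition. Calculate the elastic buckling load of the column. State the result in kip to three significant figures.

I = a⁴/12 = 1.88⁴/12 = 1.041 in⁴
Effective length L_e = K·L = 2 × 220 = 440.0 in
P_cr = π²EI / L_e² = π² × 9980×10³ × 1.041 / 440.0² = 529.6 lb

P_cr ≈ 0.530 kip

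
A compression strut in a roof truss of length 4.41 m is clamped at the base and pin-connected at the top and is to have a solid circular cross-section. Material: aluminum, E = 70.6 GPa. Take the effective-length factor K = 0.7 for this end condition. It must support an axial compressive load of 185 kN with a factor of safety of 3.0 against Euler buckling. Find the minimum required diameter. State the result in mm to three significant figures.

d ≈ 112 mm

Required P_cr = n·P = 3.0 × 185 = 555.0 kN
L_e = K·L = 0.7 × 4.41 = 3.087 m
Required I = P_cr·L_e²/(π²E) = 5.550×10^5 × 3.087² / (π² × 7.06×10^10) = 7.590×10^-6 m⁴
I_req = 7.590×10^6 mm⁴
Solid circle: I = πd⁴/64  ⇒  d = (64I/π)^(1/4) = (64×7.590×10^6/π)^(1/4) = 112 mm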